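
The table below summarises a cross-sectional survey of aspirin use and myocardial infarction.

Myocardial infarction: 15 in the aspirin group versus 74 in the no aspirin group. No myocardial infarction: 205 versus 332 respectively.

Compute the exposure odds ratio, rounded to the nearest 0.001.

From the description: a = 15, b = 205, c = 74, d = 332.
OR = (a·d)/(b·c) = (15 × 332) / (205 × 74) = 4980 / 15170 = 0.32828
Exposure is associated with lower odds of myocardial infarction (OR = 0.33 < 1).

0.328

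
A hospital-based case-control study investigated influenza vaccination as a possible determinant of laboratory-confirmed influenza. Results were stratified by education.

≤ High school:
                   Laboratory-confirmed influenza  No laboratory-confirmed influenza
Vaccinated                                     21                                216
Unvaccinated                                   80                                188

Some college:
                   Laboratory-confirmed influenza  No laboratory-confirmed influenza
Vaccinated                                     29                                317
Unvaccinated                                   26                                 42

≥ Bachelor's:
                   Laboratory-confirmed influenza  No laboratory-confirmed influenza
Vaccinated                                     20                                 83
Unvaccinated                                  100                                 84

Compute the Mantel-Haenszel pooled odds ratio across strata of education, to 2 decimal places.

OR_MH = Σ(aᵢdᵢ/nᵢ) / Σ(bᵢcᵢ/nᵢ), where nᵢ is the stratum total.
Stratum 1 (≤ High school): n = 505; a·d/n = 21·188/505 = 7.8178; b·c/n = 216·80/505 = 34.2178
Stratum 2 (Some college): n = 414; a·d/n = 29·42/414 = 2.9420; b·c/n = 317·26/414 = 19.9082
Stratum 3 (≥ Bachelor's): n = 287; a·d/n = 20·84/287 = 5.8537; b·c/n = 83·100/287 = 28.9199
OR_MH = (7.8178 + 2.9420 + 5.8537) / (34.2178 + 19.9082 + 28.9199) = 16.6135 / 83.0459 = 0.20005

0.20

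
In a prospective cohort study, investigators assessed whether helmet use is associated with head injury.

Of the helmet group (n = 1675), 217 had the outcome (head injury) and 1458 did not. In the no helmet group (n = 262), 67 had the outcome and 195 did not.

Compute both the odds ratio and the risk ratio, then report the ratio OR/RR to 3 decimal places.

From the description: a = 217, b = 1458, c = 67, d = 195.
OR = (217·195)/(1458·67) = 42315/97686 = 0.43317
Risk in exposed = 217/1675 = 0.12955; risk in unexposed = 67/262 = 0.25573; RR = 0.50661
OR/RR = 0.43317 / 0.50661 = 0.85505
The outcome is not rare, so the OR lies further from 1 than the RR.

0.855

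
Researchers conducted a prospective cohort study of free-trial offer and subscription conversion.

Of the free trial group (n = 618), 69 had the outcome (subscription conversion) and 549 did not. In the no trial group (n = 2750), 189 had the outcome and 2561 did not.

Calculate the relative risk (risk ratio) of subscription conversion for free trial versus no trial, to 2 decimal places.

1.62

From the description: a = 69, b = 549, c = 189, d = 2561.
Risk in exposed = 69/618 = 0.11165; risk in unexposed = 189/2750 = 0.06873.
RR = 0.11165 / 0.06873 = 1.62454
The risk among the exposed is 1.62 times that among the unexposed.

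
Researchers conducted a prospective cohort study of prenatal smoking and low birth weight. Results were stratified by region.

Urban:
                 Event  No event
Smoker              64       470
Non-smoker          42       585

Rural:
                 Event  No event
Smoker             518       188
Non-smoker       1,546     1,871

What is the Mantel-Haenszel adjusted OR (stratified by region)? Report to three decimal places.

3.055

OR_MH = Σ(aᵢdᵢ/nᵢ) / Σ(bᵢcᵢ/nᵢ), where nᵢ is the stratum total.
Stratum 1 (Urban): n = 1161; a·d/n = 64·585/1161 = 32.2481; b·c/n = 470·42/1161 = 17.0026
Stratum 2 (Rural): n = 4123; a·d/n = 518·1871/4123 = 235.0662; b·c/n = 188·1546/4123 = 70.4943
OR_MH = (32.2481 + 235.0662) / (17.0026 + 70.4943) = 267.3143 / 87.4969 = 3.05513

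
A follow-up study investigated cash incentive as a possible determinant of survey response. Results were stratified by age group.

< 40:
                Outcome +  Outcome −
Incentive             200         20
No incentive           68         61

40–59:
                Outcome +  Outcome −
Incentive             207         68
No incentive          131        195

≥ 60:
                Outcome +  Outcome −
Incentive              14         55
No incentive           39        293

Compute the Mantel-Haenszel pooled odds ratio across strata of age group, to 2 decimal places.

OR_MH = Σ(aᵢdᵢ/nᵢ) / Σ(bᵢcᵢ/nᵢ), where nᵢ is the stratum total.
Stratum 1 (< 40): n = 349; a·d/n = 200·61/349 = 34.9570; b·c/n = 20·68/349 = 3.8968
Stratum 2 (40–59): n = 601; a·d/n = 207·195/601 = 67.1631; b·c/n = 68·131/601 = 14.8220
Stratum 3 (≥ 60): n = 401; a·d/n = 14·293/401 = 10.2294; b·c/n = 55·39/401 = 5.3491
OR_MH = (34.9570 + 67.1631 + 10.2294) / (3.8968 + 14.8220 + 5.3491) = 112.3495 / 24.0679 = 4.66802

4.67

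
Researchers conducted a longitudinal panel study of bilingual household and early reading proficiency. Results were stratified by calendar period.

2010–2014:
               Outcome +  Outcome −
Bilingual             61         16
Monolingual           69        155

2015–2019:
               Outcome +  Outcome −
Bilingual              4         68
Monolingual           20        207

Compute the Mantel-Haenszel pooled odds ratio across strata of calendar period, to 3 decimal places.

OR_MH = Σ(aᵢdᵢ/nᵢ) / Σ(bᵢcᵢ/nᵢ), where nᵢ is the stratum total.
Stratum 1 (2010–2014): n = 301; a·d/n = 61·155/301 = 31.4120; b·c/n = 16·69/301 = 3.6678
Stratum 2 (2015–2019): n = 299; a·d/n = 4·207/299 = 2.7692; b·c/n = 68·20/299 = 4.5485
OR_MH = (31.4120 + 2.7692) / (3.6678 + 4.5485) = 34.1812 / 8.2163 = 4.16018

4.160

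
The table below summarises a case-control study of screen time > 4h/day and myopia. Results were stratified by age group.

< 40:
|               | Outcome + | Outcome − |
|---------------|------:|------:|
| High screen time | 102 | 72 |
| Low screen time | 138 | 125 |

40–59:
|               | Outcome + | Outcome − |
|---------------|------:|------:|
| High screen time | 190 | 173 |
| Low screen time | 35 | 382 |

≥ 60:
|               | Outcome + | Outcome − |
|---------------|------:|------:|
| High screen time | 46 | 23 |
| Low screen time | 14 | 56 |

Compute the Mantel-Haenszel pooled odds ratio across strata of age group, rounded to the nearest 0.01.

4.29

OR_MH = Σ(aᵢdᵢ/nᵢ) / Σ(bᵢcᵢ/nᵢ), where nᵢ is the stratum total.
Stratum 1 (< 40): n = 437; a·d/n = 102·125/437 = 29.1762; b·c/n = 72·138/437 = 22.7368
Stratum 2 (40–59): n = 780; a·d/n = 190·382/780 = 93.0513; b·c/n = 173·35/780 = 7.7628
Stratum 3 (≥ 60): n = 139; a·d/n = 46·56/139 = 18.5324; b·c/n = 23·14/139 = 2.3165
OR_MH = (29.1762 + 93.0513 + 18.5324) / (22.7368 + 7.7628 + 2.3165) = 140.7599 / 32.8162 = 4.28934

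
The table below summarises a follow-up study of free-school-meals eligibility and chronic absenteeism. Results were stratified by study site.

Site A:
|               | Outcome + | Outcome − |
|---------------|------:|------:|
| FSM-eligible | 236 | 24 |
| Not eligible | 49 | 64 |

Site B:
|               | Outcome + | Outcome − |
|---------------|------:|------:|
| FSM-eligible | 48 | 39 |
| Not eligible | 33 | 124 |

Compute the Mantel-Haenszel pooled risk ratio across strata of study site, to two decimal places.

RR_MH = Σ(aᵢ·n₀ᵢ/nᵢ) / Σ(cᵢ·n₁ᵢ/nᵢ), with n₁ᵢ = aᵢ+bᵢ (exposed), n₀ᵢ = cᵢ+dᵢ (unexposed), nᵢ = n₁ᵢ+n₀ᵢ.
Stratum 1 (Site A): n₁ = 260, n₀ = 113, n = 373; a·n₀/n = 236·113/373 = 71.4960; c·n₁/n = 49·260/373 = 34.1555
Stratum 2 (Site B): n₁ = 87, n₀ = 157, n = 244; a·n₀/n = 48·157/244 = 30.8852; c·n₁/n = 33·87/244 = 11.7664
RR_MH = (71.4960 + 30.8852) / (34.1555 + 11.7664) = 102.3812 / 45.9219 = 2.22946

2.23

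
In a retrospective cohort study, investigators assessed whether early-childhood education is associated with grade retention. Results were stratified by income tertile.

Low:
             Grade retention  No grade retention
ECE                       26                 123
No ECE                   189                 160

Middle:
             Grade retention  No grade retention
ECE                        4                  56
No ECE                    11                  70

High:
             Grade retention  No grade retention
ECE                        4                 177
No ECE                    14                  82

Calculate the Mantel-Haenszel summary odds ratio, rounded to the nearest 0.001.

0.192

OR_MH = Σ(aᵢdᵢ/nᵢ) / Σ(bᵢcᵢ/nᵢ), where nᵢ is the stratum total.
Stratum 1 (Low): n = 498; a·d/n = 26·160/498 = 8.3534; b·c/n = 123·189/498 = 46.6807
Stratum 2 (Middle): n = 141; a·d/n = 4·70/141 = 1.9858; b·c/n = 56·11/141 = 4.3688
Stratum 3 (High): n = 277; a·d/n = 4·82/277 = 1.1841; b·c/n = 177·14/277 = 8.9458
OR_MH = (8.3534 + 1.9858 + 1.1841) / (46.6807 + 4.3688 + 8.9458) = 11.5233 / 59.9954 = 0.19207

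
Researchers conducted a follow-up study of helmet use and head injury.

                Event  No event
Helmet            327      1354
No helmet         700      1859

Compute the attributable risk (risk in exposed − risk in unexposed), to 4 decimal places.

-0.0790

Cells: a = 327, b = 1354, c = 700, d = 1859.
Risk in exposed = 327/1681 = 0.194527; risk in unexposed = 700/2559 = 0.273544.
Risk difference = 0.194527 − 0.273544 = -0.079017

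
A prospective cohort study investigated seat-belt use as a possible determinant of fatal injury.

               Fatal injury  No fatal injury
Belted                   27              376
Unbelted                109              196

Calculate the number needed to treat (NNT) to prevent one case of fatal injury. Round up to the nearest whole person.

Risk in treated group = 27/403 = 0.06700; risk in control = 109/305 = 0.35738.
Absolute risk reduction = 0.35738 − 0.06700 = 0.29038
NNT = 1 / ARR = 1 / 0.29038 = 3.444 → round up → 4

4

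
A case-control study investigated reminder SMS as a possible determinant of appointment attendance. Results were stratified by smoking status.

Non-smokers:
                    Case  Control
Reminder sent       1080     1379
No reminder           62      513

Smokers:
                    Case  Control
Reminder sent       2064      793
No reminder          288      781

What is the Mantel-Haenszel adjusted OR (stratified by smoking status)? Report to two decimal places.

OR_MH = Σ(aᵢdᵢ/nᵢ) / Σ(bᵢcᵢ/nᵢ), where nᵢ is the stratum total.
Stratum 1 (Non-smokers): n = 3034; a·d/n = 1080·513/3034 = 182.6104; b·c/n = 1379·62/3034 = 28.1800
Stratum 2 (Smokers): n = 3926; a·d/n = 2064·781/3926 = 410.5920; b·c/n = 793·288/3926 = 58.1722
OR_MH = (182.6104 + 410.5920) / (28.1800 + 58.1722) = 593.2024 / 86.3521 = 6.86957

6.87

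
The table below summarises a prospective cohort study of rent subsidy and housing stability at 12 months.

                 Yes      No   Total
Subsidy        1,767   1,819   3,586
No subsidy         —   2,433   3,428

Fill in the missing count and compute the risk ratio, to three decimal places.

1.698

The missing cell is in the unexposed row: 3428 − 2433 = 995.
So a = 1767, b = 1819, c = 995, d = 2433.
RR = [a/(a+b)] / [c/(c+d)] = (1767/3586) / (995/3428) = 0.49275/0.29026 = 1.69763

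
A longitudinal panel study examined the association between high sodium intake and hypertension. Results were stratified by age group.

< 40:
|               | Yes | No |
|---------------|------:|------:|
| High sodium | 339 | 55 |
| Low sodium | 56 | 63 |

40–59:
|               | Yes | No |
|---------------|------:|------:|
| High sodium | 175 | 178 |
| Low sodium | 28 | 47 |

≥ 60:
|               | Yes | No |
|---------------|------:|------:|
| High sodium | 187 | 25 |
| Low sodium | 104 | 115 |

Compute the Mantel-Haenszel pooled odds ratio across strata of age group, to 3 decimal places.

OR_MH = Σ(aᵢdᵢ/nᵢ) / Σ(bᵢcᵢ/nᵢ), where nᵢ is the stratum total.
Stratum 1 (< 40): n = 513; a·d/n = 339·63/513 = 41.6316; b·c/n = 55·56/513 = 6.0039
Stratum 2 (40–59): n = 428; a·d/n = 175·47/428 = 19.2173; b·c/n = 178·28/428 = 11.6449
Stratum 3 (≥ 60): n = 431; a·d/n = 187·115/431 = 49.8956; b·c/n = 25·104/431 = 6.0325
OR_MH = (41.6316 + 19.2173 + 49.8956) / (6.0039 + 11.6449 + 6.0325) = 110.7445 / 23.6812 = 4.67646

4.676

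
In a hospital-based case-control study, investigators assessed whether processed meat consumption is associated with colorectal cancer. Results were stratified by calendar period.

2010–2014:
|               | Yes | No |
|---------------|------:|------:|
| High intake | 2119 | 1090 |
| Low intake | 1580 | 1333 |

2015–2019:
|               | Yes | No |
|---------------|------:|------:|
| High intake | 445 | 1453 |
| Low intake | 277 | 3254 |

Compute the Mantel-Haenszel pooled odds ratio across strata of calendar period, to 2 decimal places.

2.05

OR_MH = Σ(aᵢdᵢ/nᵢ) / Σ(bᵢcᵢ/nᵢ), where nᵢ is the stratum total.
Stratum 1 (2010–2014): n = 6122; a·d/n = 2119·1333/6122 = 461.3896; b·c/n = 1090·1580/6122 = 281.3133
Stratum 2 (2015–2019): n = 5429; a·d/n = 445·3254/5429 = 266.7213; b·c/n = 1453·277/5429 = 74.1354
OR_MH = (461.3896 + 266.7213) / (281.3133 + 74.1354) = 728.1109 / 355.4487 = 2.04843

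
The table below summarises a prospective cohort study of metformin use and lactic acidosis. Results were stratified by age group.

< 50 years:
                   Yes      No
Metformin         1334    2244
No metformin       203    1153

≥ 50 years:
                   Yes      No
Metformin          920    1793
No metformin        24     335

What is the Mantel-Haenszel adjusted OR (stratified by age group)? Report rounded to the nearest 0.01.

OR_MH = Σ(aᵢdᵢ/nᵢ) / Σ(bᵢcᵢ/nᵢ), where nᵢ is the stratum total.
Stratum 1 (< 50 years): n = 4934; a·d/n = 1334·1153/4934 = 311.7353; b·c/n = 2244·203/4934 = 92.3251
Stratum 2 (≥ 50 years): n = 3072; a·d/n = 920·335/3072 = 100.3255; b·c/n = 1793·24/3072 = 14.0078
OR_MH = (311.7353 + 100.3255) / (92.3251 + 14.0078) = 412.0608 / 106.3329 = 3.87520

3.88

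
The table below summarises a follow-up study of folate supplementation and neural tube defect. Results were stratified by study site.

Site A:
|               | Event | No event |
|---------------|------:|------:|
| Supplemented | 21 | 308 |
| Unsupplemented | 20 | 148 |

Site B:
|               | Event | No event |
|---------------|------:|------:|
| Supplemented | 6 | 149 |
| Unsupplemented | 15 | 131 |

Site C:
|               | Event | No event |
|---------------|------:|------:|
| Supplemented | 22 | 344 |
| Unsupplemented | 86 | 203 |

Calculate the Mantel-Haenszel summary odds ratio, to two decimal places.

OR_MH = Σ(aᵢdᵢ/nᵢ) / Σ(bᵢcᵢ/nᵢ), where nᵢ is the stratum total.
Stratum 1 (Site A): n = 497; a·d/n = 21·148/497 = 6.2535; b·c/n = 308·20/497 = 12.3944
Stratum 2 (Site B): n = 301; a·d/n = 6·131/301 = 2.6113; b·c/n = 149·15/301 = 7.4252
Stratum 3 (Site C): n = 655; a·d/n = 22·203/655 = 6.8183; b·c/n = 344·86/655 = 45.1664
OR_MH = (6.2535 + 2.6113 + 6.8183) / (12.3944 + 7.4252 + 45.1664) = 15.6831 / 64.9860 = 0.24133

0.24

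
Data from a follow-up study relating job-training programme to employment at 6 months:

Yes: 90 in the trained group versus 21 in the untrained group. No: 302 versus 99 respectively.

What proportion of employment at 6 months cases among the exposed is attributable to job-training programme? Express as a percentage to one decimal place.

23.8

From the description: a = 90, b = 302, c = 21, d = 99.
Risk in exposed = 90/392 = 0.22959; risk in unexposed = 21/120 = 0.17500.
RR = 0.22959/0.17500 = 1.31195
AR% = (RR − 1)/RR × 100 = (1.31195 − 1)/1.31195 × 100 = 23.7778%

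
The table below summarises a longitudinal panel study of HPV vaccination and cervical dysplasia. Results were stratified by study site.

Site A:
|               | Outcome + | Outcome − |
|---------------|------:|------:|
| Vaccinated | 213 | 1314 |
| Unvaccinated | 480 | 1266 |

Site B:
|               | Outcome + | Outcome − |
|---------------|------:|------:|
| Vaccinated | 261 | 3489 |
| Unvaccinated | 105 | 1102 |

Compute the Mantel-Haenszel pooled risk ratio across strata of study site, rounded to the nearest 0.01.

RR_MH = Σ(aᵢ·n₀ᵢ/nᵢ) / Σ(cᵢ·n₁ᵢ/nᵢ), with n₁ᵢ = aᵢ+bᵢ (exposed), n₀ᵢ = cᵢ+dᵢ (unexposed), nᵢ = n₁ᵢ+n₀ᵢ.
Stratum 1 (Site A): n₁ = 1527, n₀ = 1746, n = 3273; a·n₀/n = 213·1746/3273 = 113.6260; c·n₁/n = 480·1527/3273 = 223.9413
Stratum 2 (Site B): n₁ = 3750, n₀ = 1207, n = 4957; a·n₀/n = 261·1207/4957 = 63.5519; c·n₁/n = 105·3750/4957 = 79.4331
RR_MH = (113.6260 + 63.5519) / (223.9413 + 79.4331) = 177.1780 / 303.3745 = 0.58402

0.58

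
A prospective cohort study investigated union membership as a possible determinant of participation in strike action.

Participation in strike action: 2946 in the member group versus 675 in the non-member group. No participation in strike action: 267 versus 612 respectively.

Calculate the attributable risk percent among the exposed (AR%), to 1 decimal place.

From the description: a = 2946, b = 267, c = 675, d = 612.
Risk in exposed = 2946/3213 = 0.91690; risk in unexposed = 675/1287 = 0.52448.
RR = 0.91690/0.52448 = 1.74822
AR% = (RR − 1)/RR × 100 = (1.74822 − 1)/1.74822 × 100 = 42.7991%

42.8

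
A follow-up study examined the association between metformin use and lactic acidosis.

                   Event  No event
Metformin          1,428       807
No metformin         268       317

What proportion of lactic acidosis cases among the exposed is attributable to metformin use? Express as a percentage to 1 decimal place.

Cells: a = 1428, b = 807, c = 268, d = 317.
Risk in exposed = 1428/2235 = 0.63893; risk in unexposed = 268/585 = 0.45812.
RR = 0.63893/0.45812 = 1.39467
AR% = (RR − 1)/RR × 100 = (1.39467 − 1)/1.39467 × 100 = 28.2985%

28.3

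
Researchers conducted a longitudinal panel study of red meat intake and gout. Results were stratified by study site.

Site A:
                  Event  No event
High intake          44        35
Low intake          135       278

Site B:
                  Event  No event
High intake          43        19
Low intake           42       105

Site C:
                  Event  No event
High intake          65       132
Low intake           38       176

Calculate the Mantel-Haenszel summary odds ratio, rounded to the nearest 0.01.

2.90

OR_MH = Σ(aᵢdᵢ/nᵢ) / Σ(bᵢcᵢ/nᵢ), where nᵢ is the stratum total.
Stratum 1 (Site A): n = 492; a·d/n = 44·278/492 = 24.8618; b·c/n = 35·135/492 = 9.6037
Stratum 2 (Site B): n = 209; a·d/n = 43·105/209 = 21.6029; b·c/n = 19·42/209 = 3.8182
Stratum 3 (Site C): n = 411; a·d/n = 65·176/411 = 27.8345; b·c/n = 132·38/411 = 12.2044
OR_MH = (24.8618 + 21.6029 + 27.8345) / (9.6037 + 3.8182 + 12.2044) = 74.2992 / 25.6262 = 2.89934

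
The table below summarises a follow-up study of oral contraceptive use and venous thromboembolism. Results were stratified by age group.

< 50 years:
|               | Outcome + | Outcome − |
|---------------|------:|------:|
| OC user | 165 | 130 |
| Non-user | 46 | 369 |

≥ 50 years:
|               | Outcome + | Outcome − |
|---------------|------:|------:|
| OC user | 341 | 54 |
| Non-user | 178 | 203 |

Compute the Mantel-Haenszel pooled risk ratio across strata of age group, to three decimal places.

RR_MH = Σ(aᵢ·n₀ᵢ/nᵢ) / Σ(cᵢ·n₁ᵢ/nᵢ), with n₁ᵢ = aᵢ+bᵢ (exposed), n₀ᵢ = cᵢ+dᵢ (unexposed), nᵢ = n₁ᵢ+n₀ᵢ.
Stratum 1 (< 50 years): n₁ = 295, n₀ = 415, n = 710; a·n₀/n = 165·415/710 = 96.4437; c·n₁/n = 46·295/710 = 19.1127
Stratum 2 (≥ 50 years): n₁ = 395, n₀ = 381, n = 776; a·n₀/n = 341·381/776 = 167.4240; c·n₁/n = 178·395/776 = 90.6057
RR_MH = (96.4437 + 167.4240) / (19.1127 + 90.6057) = 263.8676 / 109.7183 = 2.40495

2.405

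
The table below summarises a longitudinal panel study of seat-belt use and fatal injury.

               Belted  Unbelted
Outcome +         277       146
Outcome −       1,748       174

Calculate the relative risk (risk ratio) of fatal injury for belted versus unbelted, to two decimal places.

0.30

Reading the table with exposure as columns: a = 277 (Belted, case), b = 1748 (Belted, non-case), c = 146 (Unbelted, case), d = 174.
Risk in exposed = 277/2025 = 0.13679; risk in unexposed = 146/320 = 0.45625.
RR = 0.13679 / 0.45625 = 0.29981
The risk is 70% lower among the exposed than among the unexposed.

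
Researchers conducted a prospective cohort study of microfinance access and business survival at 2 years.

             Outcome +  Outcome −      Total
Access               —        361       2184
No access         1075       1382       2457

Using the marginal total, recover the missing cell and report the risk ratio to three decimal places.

The missing cell is in the exposed row: 2184 − 361 = 1823.
So a = 1823, b = 361, c = 1075, d = 1382.
RR = [a/(a+b)] / [c/(c+d)] = (1823/2184) / (1075/2457) = 0.83471/0.43753 = 1.90779

1.908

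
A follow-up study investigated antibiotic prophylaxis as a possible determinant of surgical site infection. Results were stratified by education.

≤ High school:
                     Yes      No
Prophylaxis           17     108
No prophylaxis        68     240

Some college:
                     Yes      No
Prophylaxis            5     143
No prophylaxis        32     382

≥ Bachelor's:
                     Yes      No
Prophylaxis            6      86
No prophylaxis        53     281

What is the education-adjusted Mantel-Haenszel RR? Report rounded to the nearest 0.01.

RR_MH = Σ(aᵢ·n₀ᵢ/nᵢ) / Σ(cᵢ·n₁ᵢ/nᵢ), with n₁ᵢ = aᵢ+bᵢ (exposed), n₀ᵢ = cᵢ+dᵢ (unexposed), nᵢ = n₁ᵢ+n₀ᵢ.
Stratum 1 (≤ High school): n₁ = 125, n₀ = 308, n = 433; a·n₀/n = 17·308/433 = 12.0924; c·n₁/n = 68·125/433 = 19.6305
Stratum 2 (Some college): n₁ = 148, n₀ = 414, n = 562; a·n₀/n = 5·414/562 = 3.6833; c·n₁/n = 32·148/562 = 8.4270
Stratum 3 (≥ Bachelor's): n₁ = 92, n₀ = 334, n = 426; a·n₀/n = 6·334/426 = 4.7042; c·n₁/n = 53·92/426 = 11.4460
RR_MH = (12.0924 + 3.6833 + 4.7042) / (19.6305 + 8.4270 + 11.4460) = 20.4799 / 39.5035 = 0.51843

0.52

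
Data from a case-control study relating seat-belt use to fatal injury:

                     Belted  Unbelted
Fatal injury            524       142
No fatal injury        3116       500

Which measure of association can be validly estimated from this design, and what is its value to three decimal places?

Reading the table with exposure as columns: a = 524 (Belted, case), b = 3116 (Belted, non-case), c = 142 (Unbelted, case), d = 500.
This is a case-control study: participants were sampled on outcome status, so risks in the source population cannot be estimated directly — relative risk is not valid here. The odds ratio is the appropriate measure.
OR = (a·d)/(b·c) = (524 × 500) / (3116 × 142) = 262000 / 442472 = 0.59213

0.592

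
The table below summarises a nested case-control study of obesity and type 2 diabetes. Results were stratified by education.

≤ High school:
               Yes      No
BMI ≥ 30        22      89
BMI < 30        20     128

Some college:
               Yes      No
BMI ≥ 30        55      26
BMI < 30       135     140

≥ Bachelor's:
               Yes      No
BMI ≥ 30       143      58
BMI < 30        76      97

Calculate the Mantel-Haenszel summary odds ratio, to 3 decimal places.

2.440

OR_MH = Σ(aᵢdᵢ/nᵢ) / Σ(bᵢcᵢ/nᵢ), where nᵢ is the stratum total.
Stratum 1 (≤ High school): n = 259; a·d/n = 22·128/259 = 10.8726; b·c/n = 89·20/259 = 6.8726
Stratum 2 (Some college): n = 356; a·d/n = 55·140/356 = 21.6292; b·c/n = 26·135/356 = 9.8596
Stratum 3 (≥ Bachelor's): n = 374; a·d/n = 143·97/374 = 37.0882; b·c/n = 58·76/374 = 11.7861
OR_MH = (10.8726 + 21.6292 + 37.0882) / (6.8726 + 9.8596 + 11.7861) = 69.5900 / 28.5182 = 2.44019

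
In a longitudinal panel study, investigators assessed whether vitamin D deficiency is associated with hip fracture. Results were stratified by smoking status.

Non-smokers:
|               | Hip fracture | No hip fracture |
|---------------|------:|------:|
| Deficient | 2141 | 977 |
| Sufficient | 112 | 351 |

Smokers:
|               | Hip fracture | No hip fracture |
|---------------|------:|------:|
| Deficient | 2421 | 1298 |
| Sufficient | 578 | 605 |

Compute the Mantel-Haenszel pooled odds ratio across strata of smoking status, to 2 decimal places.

OR_MH = Σ(aᵢdᵢ/nᵢ) / Σ(bᵢcᵢ/nᵢ), where nᵢ is the stratum total.
Stratum 1 (Non-smokers): n = 3581; a·d/n = 2141·351/3581 = 209.8551; b·c/n = 977·112/3581 = 30.5568
Stratum 2 (Smokers): n = 4902; a·d/n = 2421·605/4902 = 298.7974; b·c/n = 1298·578/4902 = 153.0486
OR_MH = (209.8551 + 298.7974) / (30.5568 + 153.0486) = 508.6525 / 183.6054 = 2.77036

2.77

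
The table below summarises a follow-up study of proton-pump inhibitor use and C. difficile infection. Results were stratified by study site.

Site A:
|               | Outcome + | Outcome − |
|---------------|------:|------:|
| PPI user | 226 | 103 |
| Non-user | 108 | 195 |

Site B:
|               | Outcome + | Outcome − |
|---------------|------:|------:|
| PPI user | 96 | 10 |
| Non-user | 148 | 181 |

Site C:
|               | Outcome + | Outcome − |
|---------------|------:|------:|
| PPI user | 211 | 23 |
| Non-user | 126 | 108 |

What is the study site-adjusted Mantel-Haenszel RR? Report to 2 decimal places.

RR_MH = Σ(aᵢ·n₀ᵢ/nᵢ) / Σ(cᵢ·n₁ᵢ/nᵢ), with n₁ᵢ = aᵢ+bᵢ (exposed), n₀ᵢ = cᵢ+dᵢ (unexposed), nᵢ = n₁ᵢ+n₀ᵢ.
Stratum 1 (Site A): n₁ = 329, n₀ = 303, n = 632; a·n₀/n = 226·303/632 = 108.3513; c·n₁/n = 108·329/632 = 56.2215
Stratum 2 (Site B): n₁ = 106, n₀ = 329, n = 435; a·n₀/n = 96·329/435 = 72.6069; c·n₁/n = 148·106/435 = 36.0644
Stratum 3 (Site C): n₁ = 234, n₀ = 234, n = 468; a·n₀/n = 211·234/468 = 105.5000; c·n₁/n = 126·234/468 = 63.0000
RR_MH = (108.3513 + 72.6069 + 105.5000) / (56.2215 + 36.0644 + 63.0000) = 286.4582 / 155.2859 = 1.84471

1.84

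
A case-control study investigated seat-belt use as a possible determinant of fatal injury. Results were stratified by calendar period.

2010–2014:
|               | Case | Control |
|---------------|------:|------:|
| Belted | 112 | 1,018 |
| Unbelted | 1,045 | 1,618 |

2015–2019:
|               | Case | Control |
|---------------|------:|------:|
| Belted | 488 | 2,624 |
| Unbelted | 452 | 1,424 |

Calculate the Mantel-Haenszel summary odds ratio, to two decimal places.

0.36

OR_MH = Σ(aᵢdᵢ/nᵢ) / Σ(bᵢcᵢ/nᵢ), where nᵢ is the stratum total.
Stratum 1 (2010–2014): n = 3793; a·d/n = 112·1618/3793 = 47.7764; b·c/n = 1018·1045/3793 = 280.4666
Stratum 2 (2015–2019): n = 4988; a·d/n = 488·1424/4988 = 139.3168; b·c/n = 2624·452/4988 = 237.7803
OR_MH = (47.7764 + 139.3168) / (280.4666 + 237.7803) = 187.0932 / 518.2469 = 0.36101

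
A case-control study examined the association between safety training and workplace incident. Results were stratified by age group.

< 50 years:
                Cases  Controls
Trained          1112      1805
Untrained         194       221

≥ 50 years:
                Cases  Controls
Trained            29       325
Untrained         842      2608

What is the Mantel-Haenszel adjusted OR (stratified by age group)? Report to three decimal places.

OR_MH = Σ(aᵢdᵢ/nᵢ) / Σ(bᵢcᵢ/nᵢ), where nᵢ is the stratum total.
Stratum 1 (< 50 years): n = 3332; a·d/n = 1112·221/3332 = 73.7551; b·c/n = 1805·194/3332 = 105.0930
Stratum 2 (≥ 50 years): n = 3804; a·d/n = 29·2608/3804 = 19.8822; b·c/n = 325·842/3804 = 71.9374
OR_MH = (73.7551 + 19.8822) / (105.0930 + 71.9374) = 93.6373 / 177.0305 = 0.52893

0.529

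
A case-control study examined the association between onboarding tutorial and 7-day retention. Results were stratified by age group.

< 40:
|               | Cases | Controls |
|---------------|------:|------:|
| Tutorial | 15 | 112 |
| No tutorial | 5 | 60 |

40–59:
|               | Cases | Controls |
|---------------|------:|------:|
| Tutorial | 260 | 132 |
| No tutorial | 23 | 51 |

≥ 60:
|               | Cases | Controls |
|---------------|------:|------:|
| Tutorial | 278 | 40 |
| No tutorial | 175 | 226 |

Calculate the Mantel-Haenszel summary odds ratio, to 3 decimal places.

OR_MH = Σ(aᵢdᵢ/nᵢ) / Σ(bᵢcᵢ/nᵢ), where nᵢ is the stratum total.
Stratum 1 (< 40): n = 192; a·d/n = 15·60/192 = 4.6875; b·c/n = 112·5/192 = 2.9167
Stratum 2 (40–59): n = 466; a·d/n = 260·51/466 = 28.4549; b·c/n = 132·23/466 = 6.5150
Stratum 3 (≥ 60): n = 719; a·d/n = 278·226/719 = 87.3825; b·c/n = 40·175/719 = 9.7357
OR_MH = (4.6875 + 28.4549 + 87.3825) / (2.9167 + 6.5150 + 9.7357) = 120.5249 / 19.1674 = 6.28801

6.288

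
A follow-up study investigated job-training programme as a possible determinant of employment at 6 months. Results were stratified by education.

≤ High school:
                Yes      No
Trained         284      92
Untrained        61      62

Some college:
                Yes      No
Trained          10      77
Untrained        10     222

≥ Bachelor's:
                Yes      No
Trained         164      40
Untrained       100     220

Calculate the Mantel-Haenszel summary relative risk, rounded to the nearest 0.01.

RR_MH = Σ(aᵢ·n₀ᵢ/nᵢ) / Σ(cᵢ·n₁ᵢ/nᵢ), with n₁ᵢ = aᵢ+bᵢ (exposed), n₀ᵢ = cᵢ+dᵢ (unexposed), nᵢ = n₁ᵢ+n₀ᵢ.
Stratum 1 (≤ High school): n₁ = 376, n₀ = 123, n = 499; a·n₀/n = 284·123/499 = 70.0040; c·n₁/n = 61·376/499 = 45.9639
Stratum 2 (Some college): n₁ = 87, n₀ = 232, n = 319; a·n₀/n = 10·232/319 = 7.2727; c·n₁/n = 10·87/319 = 2.7273
Stratum 3 (≥ Bachelor's): n₁ = 204, n₀ = 320, n = 524; a·n₀/n = 164·320/524 = 100.1527; c·n₁/n = 100·204/524 = 38.9313
RR_MH = (70.0040 + 7.2727 + 100.1527) / (45.9639 + 2.7273 + 38.9313) = 177.4294 / 87.6225 = 2.02493

2.02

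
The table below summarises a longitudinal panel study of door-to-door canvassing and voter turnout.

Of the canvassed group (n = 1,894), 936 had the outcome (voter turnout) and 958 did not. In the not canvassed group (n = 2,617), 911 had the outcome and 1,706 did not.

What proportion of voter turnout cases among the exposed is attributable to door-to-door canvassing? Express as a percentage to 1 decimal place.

From the description: a = 936, b = 958, c = 911, d = 1706.
Risk in exposed = 936/1894 = 0.49419; risk in unexposed = 911/2617 = 0.34811.
RR = 0.49419/0.34811 = 1.41965
AR% = (RR − 1)/RR × 100 = (1.41965 − 1)/1.41965 × 100 = 29.5601%

29.6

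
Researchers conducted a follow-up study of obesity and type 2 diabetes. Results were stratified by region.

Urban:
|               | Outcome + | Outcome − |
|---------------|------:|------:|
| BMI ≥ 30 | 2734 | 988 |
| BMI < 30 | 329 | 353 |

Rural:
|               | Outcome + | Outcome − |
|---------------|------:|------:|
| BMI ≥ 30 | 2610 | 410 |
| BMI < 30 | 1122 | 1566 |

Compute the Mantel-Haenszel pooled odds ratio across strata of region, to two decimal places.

6.06

OR_MH = Σ(aᵢdᵢ/nᵢ) / Σ(bᵢcᵢ/nᵢ), where nᵢ is the stratum total.
Stratum 1 (Urban): n = 4404; a·d/n = 2734·353/4404 = 219.1421; b·c/n = 988·329/4404 = 73.8084
Stratum 2 (Rural): n = 5708; a·d/n = 2610·1566/5708 = 716.0582; b·c/n = 410·1122/5708 = 80.5922
OR_MH = (219.1421 + 716.0582) / (73.8084 + 80.5922) = 935.2003 / 154.4005 = 6.05698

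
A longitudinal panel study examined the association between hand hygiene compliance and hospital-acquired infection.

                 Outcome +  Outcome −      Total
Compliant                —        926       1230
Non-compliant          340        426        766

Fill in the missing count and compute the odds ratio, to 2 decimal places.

The missing cell is in the exposed row: 1230 − 926 = 304.
So a = 304, b = 926, c = 340, d = 426.
OR = (a·d)/(b·c) = (304 × 426) / (926 × 340) = 129504 / 314840 = 0.41133

0.41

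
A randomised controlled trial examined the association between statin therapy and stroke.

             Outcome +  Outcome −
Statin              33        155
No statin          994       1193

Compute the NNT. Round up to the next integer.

Risk in treated group = 33/188 = 0.17553; risk in control = 994/2187 = 0.45450.
Absolute risk reduction = 0.45450 − 0.17553 = 0.27897
NNT = 1 / ARR = 1 / 0.27897 = 3.585 → round up → 4

4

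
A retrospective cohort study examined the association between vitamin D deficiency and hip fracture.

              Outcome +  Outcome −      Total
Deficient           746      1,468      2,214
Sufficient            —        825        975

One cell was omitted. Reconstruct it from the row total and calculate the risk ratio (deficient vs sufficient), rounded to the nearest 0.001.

2.190

The missing cell is in the unexposed row: 975 − 825 = 150.
So a = 746, b = 1468, c = 150, d = 825.
RR = [a/(a+b)] / [c/(c+d)] = (746/2214) / (150/975) = 0.33695/0.15385 = 2.19015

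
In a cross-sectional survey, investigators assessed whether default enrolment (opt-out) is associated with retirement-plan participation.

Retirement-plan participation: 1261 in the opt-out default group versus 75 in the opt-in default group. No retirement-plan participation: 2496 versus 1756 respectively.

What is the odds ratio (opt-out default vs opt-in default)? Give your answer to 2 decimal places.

11.83

From the description: a = 1261, b = 2496, c = 75, d = 1756.
OR = (a·d)/(b·c) = (1261 × 1756) / (2496 × 75) = 2214316 / 187200 = 11.82861
The odds of retirement-plan participation are about 11.83 times as high in the opt-out default group.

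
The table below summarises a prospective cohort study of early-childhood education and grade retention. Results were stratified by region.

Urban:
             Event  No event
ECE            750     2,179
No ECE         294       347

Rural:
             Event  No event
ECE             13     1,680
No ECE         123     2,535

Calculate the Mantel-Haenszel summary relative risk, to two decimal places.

0.49

RR_MH = Σ(aᵢ·n₀ᵢ/nᵢ) / Σ(cᵢ·n₁ᵢ/nᵢ), with n₁ᵢ = aᵢ+bᵢ (exposed), n₀ᵢ = cᵢ+dᵢ (unexposed), nᵢ = n₁ᵢ+n₀ᵢ.
Stratum 1 (Urban): n₁ = 2929, n₀ = 641, n = 3570; a·n₀/n = 750·641/3570 = 134.6639; c·n₁/n = 294·2929/3570 = 241.2118
Stratum 2 (Rural): n₁ = 1693, n₀ = 2658, n = 4351; a·n₀/n = 13·2658/4351 = 7.9416; c·n₁/n = 123·1693/4351 = 47.8600
RR_MH = (134.6639 + 7.9416) / (241.2118 + 47.8600) = 142.6055 / 289.0718 = 0.49332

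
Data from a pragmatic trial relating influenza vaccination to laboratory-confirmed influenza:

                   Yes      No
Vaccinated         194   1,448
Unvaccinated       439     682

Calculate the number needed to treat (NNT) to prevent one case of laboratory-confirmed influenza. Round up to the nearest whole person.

Risk in treated group = 194/1642 = 0.11815; risk in control = 439/1121 = 0.39161.
Absolute risk reduction = 0.39161 − 0.11815 = 0.27347
NNT = 1 / ARR = 1 / 0.27347 = 3.657 → round up → 4

4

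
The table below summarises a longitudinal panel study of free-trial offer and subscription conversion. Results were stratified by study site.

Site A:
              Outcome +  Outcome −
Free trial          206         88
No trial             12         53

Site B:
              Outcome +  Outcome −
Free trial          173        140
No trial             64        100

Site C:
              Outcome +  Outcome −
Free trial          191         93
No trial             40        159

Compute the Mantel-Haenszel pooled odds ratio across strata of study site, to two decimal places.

OR_MH = Σ(aᵢdᵢ/nᵢ) / Σ(bᵢcᵢ/nᵢ), where nᵢ is the stratum total.
Stratum 1 (Site A): n = 359; a·d/n = 206·53/359 = 30.4123; b·c/n = 88·12/359 = 2.9415
Stratum 2 (Site B): n = 477; a·d/n = 173·100/477 = 36.2683; b·c/n = 140·64/477 = 18.7841
Stratum 3 (Site C): n = 483; a·d/n = 191·159/483 = 62.8758; b·c/n = 93·40/483 = 7.7019
OR_MH = (30.4123 + 36.2683 + 62.8758) / (2.9415 + 18.7841 + 7.7019) = 129.5564 / 29.4274 = 4.40257

4.40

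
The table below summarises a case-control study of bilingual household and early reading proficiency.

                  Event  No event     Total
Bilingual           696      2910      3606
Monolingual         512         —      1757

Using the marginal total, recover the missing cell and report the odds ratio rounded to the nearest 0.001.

0.582

The missing cell is in the unexposed row: 1757 − 512 = 1245.
So a = 696, b = 2910, c = 512, d = 1245.
OR = (a·d)/(b·c) = (696 × 1245) / (2910 × 512) = 866520 / 1489920 = 0.58159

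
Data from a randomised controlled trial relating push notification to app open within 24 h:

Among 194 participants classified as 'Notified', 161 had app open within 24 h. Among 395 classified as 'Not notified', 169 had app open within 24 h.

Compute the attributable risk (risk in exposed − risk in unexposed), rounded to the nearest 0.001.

From the description: a = 161, b = 33, c = 169, d = 226.
Risk in exposed = 161/194 = 0.829897; risk in unexposed = 169/395 = 0.427848.
Risk difference = 0.829897 − 0.427848 = 0.402049

0.402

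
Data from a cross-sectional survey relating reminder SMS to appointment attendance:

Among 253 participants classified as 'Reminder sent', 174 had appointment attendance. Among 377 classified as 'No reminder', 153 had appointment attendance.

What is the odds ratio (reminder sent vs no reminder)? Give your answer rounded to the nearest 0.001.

From the description: a = 174, b = 79, c = 153, d = 224.
OR = (a·d)/(b·c) = (174 × 224) / (79 × 153) = 38976 / 12087 = 3.22462
The odds of appointment attendance are about 3.22 times as high in the reminder sent group.

3.225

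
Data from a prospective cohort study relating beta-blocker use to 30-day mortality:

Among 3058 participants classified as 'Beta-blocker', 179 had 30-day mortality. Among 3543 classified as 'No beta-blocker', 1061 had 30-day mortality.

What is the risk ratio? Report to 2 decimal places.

0.20

From the description: a = 179, b = 2879, c = 1061, d = 2482.
Risk in exposed = 179/3058 = 0.05853; risk in unexposed = 1061/3543 = 0.29946.
RR = 0.05853 / 0.29946 = 0.19547
The risk is 80% lower among the exposed than among the unexposed.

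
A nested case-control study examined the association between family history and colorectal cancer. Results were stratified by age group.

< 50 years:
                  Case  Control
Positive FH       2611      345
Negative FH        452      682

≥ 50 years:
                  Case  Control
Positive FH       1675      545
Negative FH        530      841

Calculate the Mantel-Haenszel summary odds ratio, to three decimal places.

OR_MH = Σ(aᵢdᵢ/nᵢ) / Σ(bᵢcᵢ/nᵢ), where nᵢ is the stratum total.
Stratum 1 (< 50 years): n = 4090; a·d/n = 2611·682/4090 = 435.3795; b·c/n = 345·452/4090 = 38.1271
Stratum 2 (≥ 50 years): n = 3591; a·d/n = 1675·841/3591 = 392.2793; b·c/n = 545·530/3591 = 80.4372
OR_MH = (435.3795 + 392.2793) / (38.1271 + 80.4372) = 827.6588 / 118.5643 = 6.98067

6.981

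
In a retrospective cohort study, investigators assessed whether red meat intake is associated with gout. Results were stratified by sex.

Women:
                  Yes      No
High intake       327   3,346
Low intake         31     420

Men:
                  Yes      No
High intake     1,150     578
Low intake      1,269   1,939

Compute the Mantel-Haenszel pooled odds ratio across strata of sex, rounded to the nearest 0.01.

2.79

OR_MH = Σ(aᵢdᵢ/nᵢ) / Σ(bᵢcᵢ/nᵢ), where nᵢ is the stratum total.
Stratum 1 (Women): n = 4124; a·d/n = 327·420/4124 = 33.3026; b·c/n = 3346·31/4124 = 25.1518
Stratum 2 (Men): n = 4936; a·d/n = 1150·1939/4936 = 451.7524; b·c/n = 578·1269/4936 = 148.5985
OR_MH = (33.3026 + 451.7524) / (25.1518 + 148.5985) = 485.0550 / 173.7503 = 2.79168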